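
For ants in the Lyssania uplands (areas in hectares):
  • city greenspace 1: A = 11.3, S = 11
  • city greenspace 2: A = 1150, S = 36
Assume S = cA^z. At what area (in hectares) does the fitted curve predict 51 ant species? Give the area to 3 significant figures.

z = ln(36/11) / ln(1150/11.3) = 1.1856 / 4.6227 = 0.2565
c = 11 / 11.3^0.2565 = 11 / 1.862 = 5.906
A = (51/5.906)^(1/0.2565) ⇒ ln A = ln(8.635)/0.2565 = 8.4056
A = e^8.4056 ≈ 4472 hectares

4470 hectares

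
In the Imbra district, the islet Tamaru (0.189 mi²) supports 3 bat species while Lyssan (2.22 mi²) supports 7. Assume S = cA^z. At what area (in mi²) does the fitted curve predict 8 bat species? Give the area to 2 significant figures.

3.3 mi²

z = ln(7/3) / ln(2.22/0.189) = 0.8473 / 2.4635 = 0.3439
c = 3 / 0.189^0.3439 = 3 / 0.5638 = 5.321
A = (8/5.321)^(1/0.3439) ⇒ ln A = ln(1.504)/0.3439 = 1.1857
A = e^1.1857 ≈ 3.273 mi²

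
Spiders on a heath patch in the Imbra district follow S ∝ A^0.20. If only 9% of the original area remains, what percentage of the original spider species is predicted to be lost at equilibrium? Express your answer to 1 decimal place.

S_new/S_old = (A_new/A_old)^z = 0.09^0.2
= exp(0.2 × ln 0.09) = exp(0.2 × -2.4079) = exp(-0.4816) ≈ 0.6178
Fraction lost = 1 − 0.6178 = 0.3822

38.2%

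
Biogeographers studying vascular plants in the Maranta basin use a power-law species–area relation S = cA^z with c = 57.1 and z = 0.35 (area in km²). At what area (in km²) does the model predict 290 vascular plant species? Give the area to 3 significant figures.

104 km²

290 = 57.1 × A^0.35  ⇒  A^0.35 = 290/57.1 = 5.079
ln A = ln(5.079) / 0.35 = 1.6251 / 0.35 = 4.6431
A = e^4.6431 ≈ 103.9 km²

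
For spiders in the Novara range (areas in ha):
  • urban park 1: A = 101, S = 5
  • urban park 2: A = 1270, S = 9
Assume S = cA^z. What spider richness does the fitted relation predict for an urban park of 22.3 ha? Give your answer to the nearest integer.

z = ln(9/5) / ln(1270/101) = 0.5878 / 2.5317 = 0.2322
c = 5 / 101^0.2322 = 5 / 2.92 = 1.712
S₃ = 1.712 × 22.3^0.2322 = 1.712 × 2.056 ≈ 3.521

4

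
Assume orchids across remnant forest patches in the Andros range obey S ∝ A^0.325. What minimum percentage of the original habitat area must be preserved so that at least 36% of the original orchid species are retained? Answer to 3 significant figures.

4.31%

Need (A_new/A_old)^0.325 = 0.36, so A_new/A_old = 0.36^(1/0.325) = 0.36^3.077
ln(A_new/A_old) = ln 0.36 / 0.325 = -1.0217 / 0.325 = -3.1435
A_new/A_old = e^-3.1435 ≈ 0.04313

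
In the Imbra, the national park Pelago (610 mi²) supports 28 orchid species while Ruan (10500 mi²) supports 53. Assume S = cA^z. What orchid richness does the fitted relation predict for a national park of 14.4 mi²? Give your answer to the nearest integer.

z = ln(53/28) / ln(10500/610) = 0.6381 / 2.8457 = 0.2242
c = 28 / 610^0.2242 = 28 / 4.213 = 6.647
S₃ = 6.647 × 14.4^0.2242 = 6.647 × 1.819 ≈ 12.09

12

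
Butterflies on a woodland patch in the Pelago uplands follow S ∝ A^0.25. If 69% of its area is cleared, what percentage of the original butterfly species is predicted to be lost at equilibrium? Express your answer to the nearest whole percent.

S_new/S_old = (A_new/A_old)^z = 0.31^0.25
= exp(0.25 × ln 0.31) = exp(0.25 × -1.1712) = exp(-0.2928) ≈ 0.7462
Fraction lost = 1 − 0.7462 = 0.2538

25%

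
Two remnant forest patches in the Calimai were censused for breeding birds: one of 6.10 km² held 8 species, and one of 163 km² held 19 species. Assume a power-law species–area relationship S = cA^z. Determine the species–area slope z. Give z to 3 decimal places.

Taking logs: ln S = ln c + z ln A, so z = (ln S₂ − ln S₁)/(ln A₂ − ln A₁).
z = ln(19/8) / ln(163/6.1) = ln(2.375) / ln(26.72) = 0.8650 / 3.2855 = 0.2633

0.263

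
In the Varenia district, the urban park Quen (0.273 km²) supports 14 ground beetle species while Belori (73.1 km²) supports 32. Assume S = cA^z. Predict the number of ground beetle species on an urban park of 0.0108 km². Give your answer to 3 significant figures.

8.68

z = ln(32/14) / ln(73.1/0.273) = 0.8267 / 5.5901 = 0.1479
c = 14 / 0.273^0.1479 = 14 / 0.8253 = 16.96
S₃ = 16.96 × 0.0108^0.1479 = 16.96 × 0.5119 ≈ 8.683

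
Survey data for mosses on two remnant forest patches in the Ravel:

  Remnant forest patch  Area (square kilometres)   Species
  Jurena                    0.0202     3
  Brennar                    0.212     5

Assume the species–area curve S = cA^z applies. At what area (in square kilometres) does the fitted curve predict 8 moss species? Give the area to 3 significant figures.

1.84 square kilometres

z = ln(5/3) / ln(0.212/0.0202) = 0.5108 / 2.3509 = 0.2173
c = 3 / 0.0202^0.2173 = 3 / 0.4283 = 7.004
A = (8/7.004)^(1/0.2173) ⇒ ln A = ln(1.142)/0.2173 = 0.6119
A = e^0.6119 ≈ 1.844 square kilometres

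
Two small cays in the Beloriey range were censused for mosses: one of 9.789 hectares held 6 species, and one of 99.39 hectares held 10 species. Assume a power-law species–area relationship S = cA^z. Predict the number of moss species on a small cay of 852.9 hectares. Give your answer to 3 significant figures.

16.1

z = ln(10/6) / ln(99.39/9.789) = 0.5108 / 2.3178 = 0.2204
c = 6 / 9.789^0.2204 = 6 / 1.653 = 3.629
S₃ = 3.629 × 852.9^0.2204 = 3.629 × 4.425 ≈ 16.06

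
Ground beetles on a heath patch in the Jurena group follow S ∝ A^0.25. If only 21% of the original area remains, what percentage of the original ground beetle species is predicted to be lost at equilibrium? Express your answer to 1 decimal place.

32.3%

S_new/S_old = (A_new/A_old)^z = 0.21^0.25
= exp(0.25 × ln 0.21) = exp(0.25 × -1.5606) = exp(-0.3902) ≈ 0.6769
Fraction lost = 1 − 0.6769 = 0.3231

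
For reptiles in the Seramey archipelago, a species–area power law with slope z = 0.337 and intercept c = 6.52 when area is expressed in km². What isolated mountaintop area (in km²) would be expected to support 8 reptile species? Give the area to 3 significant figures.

1.83 km²

8 = 6.52 × A^0.337  ⇒  A^0.337 = 8/6.52 = 1.227
ln A = ln(1.227) / 0.337 = 0.2046 / 0.337 = 0.6070
A = e^0.6070 ≈ 1.835 km²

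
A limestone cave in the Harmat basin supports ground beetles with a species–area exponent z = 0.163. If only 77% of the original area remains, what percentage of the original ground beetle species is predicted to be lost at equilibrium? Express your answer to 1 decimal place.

4.2%

S_new/S_old = (A_new/A_old)^z = 0.77^0.163
= exp(0.163 × ln 0.77) = exp(0.163 × -0.2614) = exp(-0.0426) ≈ 0.9583
Fraction lost = 1 − 0.9583 = 0.04171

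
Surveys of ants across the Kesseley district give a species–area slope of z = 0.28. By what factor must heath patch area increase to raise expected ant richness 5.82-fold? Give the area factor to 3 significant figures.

539

(A₂/A₁)^0.28 = 5.82, so A₂/A₁ = 5.82^(1/0.28) = 5.82^3.571
ln(A₂/A₁) = ln 5.82 / 0.28 = 1.7613 / 0.28 = 6.2904
A₂/A₁ = e^6.2904 ≈ 539.3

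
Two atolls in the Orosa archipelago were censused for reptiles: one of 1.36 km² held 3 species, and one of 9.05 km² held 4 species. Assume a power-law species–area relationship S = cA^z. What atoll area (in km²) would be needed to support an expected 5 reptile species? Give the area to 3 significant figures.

z = ln(4/3) / ln(9.05/1.36) = 0.2877 / 1.8953 = 0.1518
c = 3 / 1.36^0.1518 = 3 / 1.048 = 2.863
A = (5/2.863)^(1/0.1518) ⇒ ln A = ln(1.746)/0.1518 = 3.6729
A = e^3.6729 ≈ 39.36 km²

39.4 km²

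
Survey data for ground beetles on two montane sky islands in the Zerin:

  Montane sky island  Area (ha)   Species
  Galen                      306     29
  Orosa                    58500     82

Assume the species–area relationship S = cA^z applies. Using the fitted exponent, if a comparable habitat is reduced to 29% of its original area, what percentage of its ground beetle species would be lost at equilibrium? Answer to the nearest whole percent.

z = ln(82/29) / ln(58500/306) = 1.0394 / 5.2532 = 0.1979
S_new/S_old = (A_new/A_old)^z = 0.29^0.1979 = exp(0.1979 × -1.2379) = 0.7828
Fraction lost = 1 − 0.7828 = 0.2172

22%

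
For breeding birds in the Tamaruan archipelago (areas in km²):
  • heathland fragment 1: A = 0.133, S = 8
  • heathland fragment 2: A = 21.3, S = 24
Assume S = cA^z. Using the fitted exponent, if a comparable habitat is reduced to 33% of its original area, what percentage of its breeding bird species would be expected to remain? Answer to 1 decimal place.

78.7%

z = ln(24/8) / ln(21.3/0.133) = 1.0986 / 5.0761 = 0.2164
S_new/S_old = (A_new/A_old)^z = 0.33^0.2164 = exp(0.2164 × -1.1087) = 0.7867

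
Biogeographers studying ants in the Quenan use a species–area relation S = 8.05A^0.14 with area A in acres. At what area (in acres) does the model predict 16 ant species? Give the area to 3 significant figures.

16 = 8.05 × A^0.14  ⇒  A^0.14 = 16/8.05 = 1.988
ln A = ln(1.988) / 0.14 = 0.6869 / 0.14 = 4.9065
A = e^4.9065 ≈ 135.2 acres

135 acres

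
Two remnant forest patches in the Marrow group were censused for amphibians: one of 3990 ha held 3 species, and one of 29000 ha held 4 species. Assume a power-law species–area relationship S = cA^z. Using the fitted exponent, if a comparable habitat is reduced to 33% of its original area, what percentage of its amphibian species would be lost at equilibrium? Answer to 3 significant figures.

z = ln(4/3) / ln(29000/3990) = 0.2877 / 1.9835 = 0.1450
S_new/S_old = (A_new/A_old)^z = 0.33^0.1450 = exp(0.1450 × -1.1087) = 0.8515
Fraction lost = 1 − 0.8515 = 0.1485

14.9%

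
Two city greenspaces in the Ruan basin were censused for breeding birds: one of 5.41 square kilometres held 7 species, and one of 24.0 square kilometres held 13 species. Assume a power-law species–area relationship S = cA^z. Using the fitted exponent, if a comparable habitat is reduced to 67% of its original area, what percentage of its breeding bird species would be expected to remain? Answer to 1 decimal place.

z = ln(13/7) / ln(24/5.41) = 0.6190 / 1.4898 = 0.4155
S_new/S_old = (A_new/A_old)^z = 0.67^0.4155 = exp(0.4155 × -0.4005) = 0.8467

84.7%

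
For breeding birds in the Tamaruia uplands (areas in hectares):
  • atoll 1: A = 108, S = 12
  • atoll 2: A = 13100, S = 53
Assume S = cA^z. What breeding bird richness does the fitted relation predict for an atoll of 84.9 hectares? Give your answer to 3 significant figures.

11.1

z = ln(53/12) / ln(13100/108) = 1.4854 / 4.7982 = 0.3096
c = 12 / 108^0.3096 = 12 / 4.261 = 2.816
S₃ = 2.816 × 84.9^0.3096 = 2.816 × 3.955 ≈ 11.14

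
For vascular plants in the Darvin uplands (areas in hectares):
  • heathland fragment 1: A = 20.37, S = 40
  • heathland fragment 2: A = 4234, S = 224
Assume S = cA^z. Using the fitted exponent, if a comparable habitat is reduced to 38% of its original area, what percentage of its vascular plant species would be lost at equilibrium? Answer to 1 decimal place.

z = ln(224/40) / ln(4234/20.37) = 1.7228 / 5.3368 = 0.3228
S_new/S_old = (A_new/A_old)^z = 0.38^0.3228 = exp(0.3228 × -0.9676) = 0.7317
Fraction lost = 1 − 0.7317 = 0.2683

26.8%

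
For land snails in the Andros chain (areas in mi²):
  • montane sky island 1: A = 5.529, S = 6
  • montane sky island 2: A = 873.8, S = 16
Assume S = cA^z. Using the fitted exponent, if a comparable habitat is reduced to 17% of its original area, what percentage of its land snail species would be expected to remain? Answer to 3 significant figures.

70.9%

z = ln(16/6) / ln(873.8/5.529) = 0.9808 / 5.0628 = 0.1937
S_new/S_old = (A_new/A_old)^z = 0.17^0.1937 = exp(0.1937 × -1.7720) = 0.7094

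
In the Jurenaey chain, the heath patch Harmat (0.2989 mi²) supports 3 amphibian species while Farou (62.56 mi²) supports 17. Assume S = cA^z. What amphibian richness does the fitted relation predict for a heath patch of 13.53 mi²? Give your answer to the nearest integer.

z = ln(17/3) / ln(62.56/0.2989) = 1.7346 / 5.3438 = 0.3246
c = 3 / 0.2989^0.3246 = 3 / 0.6757 = 4.44
S₃ = 4.44 × 13.53^0.3246 = 4.44 × 2.329 ≈ 10.34

10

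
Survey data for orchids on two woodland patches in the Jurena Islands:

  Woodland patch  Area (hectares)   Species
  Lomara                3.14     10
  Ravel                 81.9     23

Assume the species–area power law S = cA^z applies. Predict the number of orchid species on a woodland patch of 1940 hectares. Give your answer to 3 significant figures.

z = ln(23/10) / ln(81.9/3.14) = 0.8329 / 3.2613 = 0.2554
c = 10 / 3.14^0.2554 = 10 / 1.339 = 7.466
S₃ = 7.466 × 1940^0.2554 = 7.466 × 6.913 ≈ 51.61

51.6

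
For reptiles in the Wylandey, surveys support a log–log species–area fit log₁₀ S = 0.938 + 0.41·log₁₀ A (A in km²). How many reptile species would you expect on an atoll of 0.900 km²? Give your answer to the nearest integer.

8 species

S = 8.67 × 0.9^0.41 = 8.67 × 0.9577 ≈ 8.303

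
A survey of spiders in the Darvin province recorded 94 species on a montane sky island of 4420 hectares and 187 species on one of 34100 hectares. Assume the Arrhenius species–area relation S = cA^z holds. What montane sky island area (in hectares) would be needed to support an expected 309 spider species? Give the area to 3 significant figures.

z = ln(187/94) / ln(34100/4420) = 0.6878 / 2.0432 = 0.3366
c = 94 / 4420^0.3366 = 94 / 16.87 = 5.571
A = (309/5.571)^(1/0.3366) ⇒ ln A = ln(55.47)/0.3366 = 11.9289
A = e^11.9289 ≈ 151591 hectares

152000 hectares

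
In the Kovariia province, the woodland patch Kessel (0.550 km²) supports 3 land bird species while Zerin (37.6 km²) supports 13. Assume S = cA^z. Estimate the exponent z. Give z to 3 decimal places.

0.347

Taking logs: ln S = ln c + z ln A, so z = (ln S₂ − ln S₁)/(ln A₂ − ln A₁).
z = ln(13/3) / ln(37.6/0.55) = ln(4.333) / ln(68.36) = 1.4663 / 4.2248 = 0.3471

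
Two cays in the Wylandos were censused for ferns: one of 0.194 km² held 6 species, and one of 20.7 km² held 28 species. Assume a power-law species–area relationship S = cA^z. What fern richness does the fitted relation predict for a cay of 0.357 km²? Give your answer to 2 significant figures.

z = ln(28/6) / ln(20.7/0.194) = 1.5404 / 4.6700 = 0.3299
c = 6 / 0.194^0.3299 = 6 / 0.5822 = 10.31
S₃ = 10.31 × 0.357^0.3299 = 10.31 × 0.7119 ≈ 7.337

7.3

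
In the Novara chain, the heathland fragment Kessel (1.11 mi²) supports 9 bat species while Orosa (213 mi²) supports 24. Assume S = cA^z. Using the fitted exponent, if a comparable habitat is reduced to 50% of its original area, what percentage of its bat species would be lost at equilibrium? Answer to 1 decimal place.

z = ln(24/9) / ln(213/1.11) = 0.9808 / 5.2569 = 0.1866
S_new/S_old = (A_new/A_old)^z = 0.5^0.1866 = exp(0.1866 × -0.6931) = 0.8787
Fraction lost = 1 − 0.8787 = 0.1213

12.1%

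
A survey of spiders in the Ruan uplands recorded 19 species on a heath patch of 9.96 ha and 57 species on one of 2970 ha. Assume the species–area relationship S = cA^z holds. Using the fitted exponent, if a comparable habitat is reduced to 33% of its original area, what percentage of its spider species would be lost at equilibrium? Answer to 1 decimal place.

19.2%

z = ln(57/19) / ln(2970/9.96) = 1.0986 / 5.6977 = 0.1928
S_new/S_old = (A_new/A_old)^z = 0.33^0.1928 = exp(0.1928 × -1.1087) = 0.8075
Fraction lost = 1 − 0.8075 = 0.1925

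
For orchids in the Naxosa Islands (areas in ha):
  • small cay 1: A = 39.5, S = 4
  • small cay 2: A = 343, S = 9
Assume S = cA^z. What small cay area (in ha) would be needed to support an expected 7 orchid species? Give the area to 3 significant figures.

176 ha

z = ln(9/4) / ln(343/39.5) = 0.8109 / 2.1614 = 0.3752
c = 4 / 39.5^0.3752 = 4 / 3.972 = 1.007
A = (7/1.007)^(1/0.3752) ⇒ ln A = ln(6.951)/0.3752 = 5.1679
A = e^5.1679 ≈ 175.5 ha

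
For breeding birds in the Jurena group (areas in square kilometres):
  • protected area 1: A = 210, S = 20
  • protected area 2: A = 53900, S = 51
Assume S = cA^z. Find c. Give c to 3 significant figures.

8.11

z = ln(S₂/S₁) / ln(A₂/A₁) = ln(51/20) / ln(53900/210) = 0.9361 / 5.5478 = 0.1687
c = S₁ / A₁^z = 20 / 210^0.1687 = 20 / 2.465 = 8.113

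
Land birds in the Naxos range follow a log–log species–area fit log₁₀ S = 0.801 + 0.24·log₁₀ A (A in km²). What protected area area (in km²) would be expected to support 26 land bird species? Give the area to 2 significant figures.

26 = 6.324 × A^0.24  ⇒  A^0.24 = 26/6.324 = 4.111
ln A = ln(4.111) / 0.24 = 1.4137 / 0.24 = 5.8905
A = e^5.8905 ≈ 361.6 km²

360 km²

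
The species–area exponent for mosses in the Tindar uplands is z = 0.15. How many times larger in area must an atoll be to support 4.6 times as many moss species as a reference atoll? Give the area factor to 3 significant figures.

(A₂/A₁)^0.15 = 4.6, so A₂/A₁ = 4.6^(1/0.15) = 4.6^6.667
ln(A₂/A₁) = ln 4.6 / 0.15 = 1.5261 / 0.15 = 10.1737
A₂/A₁ = e^10.1737 ≈ 26205

26200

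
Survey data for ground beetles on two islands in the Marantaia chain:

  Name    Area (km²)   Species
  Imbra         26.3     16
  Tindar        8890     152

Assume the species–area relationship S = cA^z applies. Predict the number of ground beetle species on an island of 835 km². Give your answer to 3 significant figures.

z = ln(152/16) / ln(8890/26.3) = 2.2513 / 5.8231 = 0.3866
c = 16 / 26.3^0.3866 = 16 / 3.54 = 4.52
S₃ = 4.52 × 835^0.3866 = 4.52 × 13.48 ≈ 60.91

60.9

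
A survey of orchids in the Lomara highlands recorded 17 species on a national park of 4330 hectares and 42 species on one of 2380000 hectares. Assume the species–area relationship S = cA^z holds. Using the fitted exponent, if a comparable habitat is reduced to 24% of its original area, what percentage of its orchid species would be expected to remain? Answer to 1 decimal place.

81.5%

z = ln(42/17) / ln(2380000/4330) = 0.9045 / 6.3093 = 0.1434
S_new/S_old = (A_new/A_old)^z = 0.24^0.1434 = exp(0.1434 × -1.4271) = 0.815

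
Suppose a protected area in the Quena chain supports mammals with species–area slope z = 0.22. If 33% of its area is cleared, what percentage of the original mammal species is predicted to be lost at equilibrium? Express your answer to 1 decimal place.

8.4%

S_new/S_old = (A_new/A_old)^z = 0.67^0.22
= exp(0.22 × ln 0.67) = exp(0.22 × -0.4005) = exp(-0.0881) ≈ 0.9157
Fraction lost = 1 − 0.9157 = 0.08434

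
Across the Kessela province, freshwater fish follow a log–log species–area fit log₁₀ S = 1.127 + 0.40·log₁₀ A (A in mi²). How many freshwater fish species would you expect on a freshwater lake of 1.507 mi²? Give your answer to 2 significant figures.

S = 13.4 × 1.507^0.4
ln S = ln 13.4 + 0.4 × ln 1.507 = 2.5950 + 0.4 × 0.4101 = 2.7591
S = e^2.7591 ≈ 15.79

16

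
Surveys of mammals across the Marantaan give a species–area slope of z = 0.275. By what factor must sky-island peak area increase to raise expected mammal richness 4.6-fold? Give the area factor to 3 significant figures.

(A₂/A₁)^0.275 = 4.6, so A₂/A₁ = 4.6^(1/0.275) = 4.6^3.636
ln(A₂/A₁) = ln 4.6 / 0.275 = 1.5261 / 0.275 = 5.5493
A₂/A₁ = e^5.5493 ≈ 257.1

257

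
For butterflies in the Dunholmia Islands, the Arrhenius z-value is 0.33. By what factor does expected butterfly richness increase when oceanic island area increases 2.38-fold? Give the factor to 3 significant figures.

1.33

S₂/S₁ = (A₂/A₁)^z = 2.38^0.33
ln(S₂/S₁) = 0.33 × ln 2.38 = 0.33 × 0.8671 = 0.2861
S₂/S₁ = e^0.2861 ≈ 1.331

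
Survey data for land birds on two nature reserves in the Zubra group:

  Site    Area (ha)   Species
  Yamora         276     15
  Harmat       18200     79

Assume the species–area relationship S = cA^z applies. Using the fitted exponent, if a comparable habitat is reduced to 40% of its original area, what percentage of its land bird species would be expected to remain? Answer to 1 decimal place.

69.5%

z = ln(79/15) / ln(18200/276) = 1.6614 / 4.1888 = 0.3966
S_new/S_old = (A_new/A_old)^z = 0.4^0.3966 = exp(0.3966 × -0.9163) = 0.6953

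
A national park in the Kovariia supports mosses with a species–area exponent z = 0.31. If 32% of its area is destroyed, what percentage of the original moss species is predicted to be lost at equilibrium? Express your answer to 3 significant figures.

11.3%

S_new/S_old = (A_new/A_old)^z = 0.68^0.31
= exp(0.31 × ln 0.68) = exp(0.31 × -0.3857) = exp(-0.1196) ≈ 0.8873
Fraction lost = 1 − 0.8873 = 0.1127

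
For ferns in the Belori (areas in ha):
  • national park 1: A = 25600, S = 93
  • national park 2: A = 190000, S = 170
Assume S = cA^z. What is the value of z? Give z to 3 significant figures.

Taking logs: ln S = ln c + z ln A, so z = (ln S₂ − ln S₁)/(ln A₂ − ln A₁).
z = ln(170/93) / ln(190000/25600) = ln(1.828) / ln(7.422) = 0.6032 / 2.0044 = 0.3009

0.301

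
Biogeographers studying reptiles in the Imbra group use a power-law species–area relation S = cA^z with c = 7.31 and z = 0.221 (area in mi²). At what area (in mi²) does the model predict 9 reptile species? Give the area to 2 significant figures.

9 = 7.31 × A^0.221  ⇒  A^0.221 = 9/7.31 = 1.231
ln A = ln(1.231) / 0.221 = 0.2080 / 0.221 = 0.9411
A = e^0.9411 ≈ 2.563 mi²

2.6 mi²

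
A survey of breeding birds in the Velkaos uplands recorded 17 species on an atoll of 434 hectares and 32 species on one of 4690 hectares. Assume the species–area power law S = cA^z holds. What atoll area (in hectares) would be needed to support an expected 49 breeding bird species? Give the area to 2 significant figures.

z = ln(32/17) / ln(4690/434) = 0.6325 / 2.3801 = 0.2657
c = 17 / 434^0.2657 = 17 / 5.022 = 3.385
A = (49/3.385)^(1/0.2657) ⇒ ln A = ln(14.48)/0.2657 = 10.0565
A = e^10.0565 ≈ 23307 hectares

23000 hectares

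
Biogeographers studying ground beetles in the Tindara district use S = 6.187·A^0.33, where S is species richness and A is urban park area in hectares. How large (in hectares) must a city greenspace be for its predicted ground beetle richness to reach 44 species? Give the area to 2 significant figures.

44 = 6.187 × A^0.33  ⇒  A^0.33 = 44/6.187 = 7.112
ln A = ln(7.112) / 0.33 = 1.9617 / 0.33 = 5.9447
A = e^5.9447 ≈ 381.7 hectares

380 hectares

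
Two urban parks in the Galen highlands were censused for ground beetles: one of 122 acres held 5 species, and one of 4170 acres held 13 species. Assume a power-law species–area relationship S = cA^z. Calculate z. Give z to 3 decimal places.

0.271

Taking logs: ln S = ln c + z ln A, so z = (ln S₂ − ln S₁)/(ln A₂ − ln A₁).
z = ln(13/5) / ln(4170/122) = ln(2.6) / ln(34.18) = 0.9555 / 3.5317 = 0.2706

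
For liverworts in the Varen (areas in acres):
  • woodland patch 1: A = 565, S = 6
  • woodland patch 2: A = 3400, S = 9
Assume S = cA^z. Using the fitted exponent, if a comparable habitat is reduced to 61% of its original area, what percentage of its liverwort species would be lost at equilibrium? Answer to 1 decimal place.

z = ln(9/6) / ln(3400/565) = 0.4055 / 1.7947 = 0.2259
S_new/S_old = (A_new/A_old)^z = 0.61^0.2259 = exp(0.2259 × -0.4943) = 0.8943
Fraction lost = 1 − 0.8943 = 0.1057

10.6%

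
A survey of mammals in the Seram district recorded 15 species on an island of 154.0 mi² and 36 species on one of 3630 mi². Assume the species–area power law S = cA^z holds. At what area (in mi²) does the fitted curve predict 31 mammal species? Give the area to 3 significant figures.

z = ln(36/15) / ln(3630/154) = 0.8755 / 3.1600 = 0.2770
c = 15 / 154^0.2770 = 15 / 4.037 = 3.716
A = (31/3.716)^(1/0.2770) ⇒ ln A = ln(8.343)/0.2770 = 7.6572
A = e^7.6572 ≈ 2116 mi²

2120 mi²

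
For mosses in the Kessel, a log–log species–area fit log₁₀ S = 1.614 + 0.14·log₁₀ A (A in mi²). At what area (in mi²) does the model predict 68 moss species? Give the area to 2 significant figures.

68 = 41.11 × A^0.14  ⇒  A^0.14 = 68/41.11 = 1.654
ln A = ln(1.654) / 0.14 = 0.5031 / 0.14 = 3.5938
A = e^3.5938 ≈ 36.37 mi²

36 mi²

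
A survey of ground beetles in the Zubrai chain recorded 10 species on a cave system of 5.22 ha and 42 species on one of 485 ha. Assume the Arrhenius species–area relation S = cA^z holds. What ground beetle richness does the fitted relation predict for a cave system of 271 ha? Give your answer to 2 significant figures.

z = ln(42/10) / ln(485/5.22) = 1.4351 / 4.5317 = 0.3167
c = 10 / 5.22^0.3167 = 10 / 1.688 = 5.926
S₃ = 5.926 × 271^0.3167 = 5.926 × 5.895 ≈ 34.93

35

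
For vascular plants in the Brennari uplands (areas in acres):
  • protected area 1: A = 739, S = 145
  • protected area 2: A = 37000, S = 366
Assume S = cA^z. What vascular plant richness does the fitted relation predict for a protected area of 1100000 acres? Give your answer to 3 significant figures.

z = ln(366/145) / ln(37000/739) = 0.9259 / 3.9134 = 0.2366
c = 145 / 739^0.2366 = 145 / 4.772 = 30.38
S₃ = 30.38 × 1100000^0.2366 = 30.38 × 26.88 ≈ 816.7

817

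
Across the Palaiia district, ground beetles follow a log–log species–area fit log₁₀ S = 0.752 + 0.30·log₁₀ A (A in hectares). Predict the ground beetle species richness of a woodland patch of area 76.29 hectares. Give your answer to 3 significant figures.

S = 5.649 × 76.29^0.3 = 5.649 × 3.671 ≈ 20.74

20.7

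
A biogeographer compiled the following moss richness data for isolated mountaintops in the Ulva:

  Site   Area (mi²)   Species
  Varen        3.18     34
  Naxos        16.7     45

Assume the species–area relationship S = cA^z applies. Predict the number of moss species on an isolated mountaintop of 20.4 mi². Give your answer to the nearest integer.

z = ln(45/34) / ln(16.7/3.18) = 0.2803 / 1.6585 = 0.1690
c = 34 / 3.18^0.1690 = 34 / 1.216 = 27.96
S₃ = 27.96 × 20.4^0.1690 = 27.96 × 1.665 ≈ 46.55

47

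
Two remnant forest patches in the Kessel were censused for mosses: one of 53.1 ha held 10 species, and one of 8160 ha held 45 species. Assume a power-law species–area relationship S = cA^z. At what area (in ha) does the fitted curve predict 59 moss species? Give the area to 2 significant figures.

z = ln(45/10) / ln(8160/53.1) = 1.5041 / 5.0348 = 0.2987
c = 10 / 53.1^0.2987 = 10 / 3.276 = 3.052
A = (59/3.052)^(1/0.2987) ⇒ ln A = ln(19.33)/0.2987 = 9.9137
A = e^9.9137 ≈ 20206 ha

20000 ha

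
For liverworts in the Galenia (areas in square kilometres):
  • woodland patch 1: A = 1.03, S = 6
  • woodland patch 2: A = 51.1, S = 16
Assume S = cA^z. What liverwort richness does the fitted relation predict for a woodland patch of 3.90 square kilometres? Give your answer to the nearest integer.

z = ln(16/6) / ln(51.1/1.03) = 0.9808 / 3.9042 = 0.2512
c = 6 / 1.03^0.2512 = 6 / 1.007 = 5.956
S₃ = 5.956 × 3.9^0.2512 = 5.956 × 1.408 ≈ 8.383

8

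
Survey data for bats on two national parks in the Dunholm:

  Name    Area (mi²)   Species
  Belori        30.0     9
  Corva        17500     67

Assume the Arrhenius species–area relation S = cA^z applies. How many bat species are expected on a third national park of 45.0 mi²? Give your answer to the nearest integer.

10

z = ln(67/9) / ln(17500/30) = 2.0075 / 6.3688 = 0.3152
c = 9 / 30^0.3152 = 9 / 2.921 = 3.081
S₃ = 3.081 × 45^0.3152 = 3.081 × 3.32 ≈ 10.23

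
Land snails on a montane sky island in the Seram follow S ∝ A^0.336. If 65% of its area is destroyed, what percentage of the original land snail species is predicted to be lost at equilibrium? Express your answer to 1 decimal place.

29.7%

S_new/S_old = (A_new/A_old)^z = 0.35^0.336
= exp(0.336 × ln 0.35) = exp(0.336 × -1.0498) = exp(-0.3527) ≈ 0.7028
Fraction lost = 1 − 0.7028 = 0.2972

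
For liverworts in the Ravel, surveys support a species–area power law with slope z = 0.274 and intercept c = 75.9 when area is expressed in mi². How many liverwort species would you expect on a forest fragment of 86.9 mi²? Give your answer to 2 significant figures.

S = 75.9 × 86.9^0.274 = 75.9 × 3.399 ≈ 257.9

260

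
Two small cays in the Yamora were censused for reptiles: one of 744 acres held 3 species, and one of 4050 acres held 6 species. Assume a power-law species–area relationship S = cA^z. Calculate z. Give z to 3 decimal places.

Taking logs: ln S = ln c + z ln A, so z = (ln S₂ − ln S₁)/(ln A₂ − ln A₁).
z = ln(6/3) / ln(4050/744) = ln(2) / ln(5.444) = 0.6931 / 1.6944 = 0.4091

0.409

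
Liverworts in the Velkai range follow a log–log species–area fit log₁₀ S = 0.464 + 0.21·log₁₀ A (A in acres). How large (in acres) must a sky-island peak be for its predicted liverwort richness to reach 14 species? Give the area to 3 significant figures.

14 = 2.911 × A^0.21  ⇒  A^0.21 = 14/2.911 = 4.81
ln A = ln(4.81) / 0.21 = 1.5707 / 0.21 = 7.4793
A = e^7.4793 ≈ 1771 acres

1770 acres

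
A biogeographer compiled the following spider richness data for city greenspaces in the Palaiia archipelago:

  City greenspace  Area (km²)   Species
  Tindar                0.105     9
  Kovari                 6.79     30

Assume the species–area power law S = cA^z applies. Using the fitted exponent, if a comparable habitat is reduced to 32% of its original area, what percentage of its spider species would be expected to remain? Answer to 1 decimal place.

72.0%

z = ln(30/9) / ln(6.79/0.105) = 1.2040 / 4.1692 = 0.2888
S_new/S_old = (A_new/A_old)^z = 0.32^0.2888 = exp(0.2888 × -1.1394) = 0.7196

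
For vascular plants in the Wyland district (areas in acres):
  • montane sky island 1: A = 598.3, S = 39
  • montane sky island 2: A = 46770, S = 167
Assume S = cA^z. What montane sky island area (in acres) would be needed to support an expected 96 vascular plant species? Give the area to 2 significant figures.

8900 acres

z = ln(167/39) / ln(46770/598.3) = 1.4544 / 4.3589 = 0.3337
c = 39 / 598.3^0.3337 = 39 / 8.444 = 4.618
A = (96/4.618)^(1/0.3337) ⇒ ln A = ln(20.79)/0.3337 = 9.0937
A = e^9.0937 ≈ 8899 acres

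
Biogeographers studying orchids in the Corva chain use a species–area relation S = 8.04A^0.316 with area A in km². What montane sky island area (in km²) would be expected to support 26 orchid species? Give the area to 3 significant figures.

26 = 8.04 × A^0.316  ⇒  A^0.316 = 26/8.04 = 3.234
ln A = ln(3.234) / 0.316 = 1.1737 / 0.316 = 3.7141
A = e^3.7141 ≈ 41.02 km²

41.0 km²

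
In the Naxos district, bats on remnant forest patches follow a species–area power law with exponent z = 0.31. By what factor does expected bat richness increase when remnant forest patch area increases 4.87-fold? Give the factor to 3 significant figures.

1.63

S₂/S₁ = (A₂/A₁)^z = 4.87^0.31
ln(S₂/S₁) = 0.31 × ln 4.87 = 0.31 × 1.5831 = 0.4908
S₂/S₁ = e^0.4908 ≈ 1.634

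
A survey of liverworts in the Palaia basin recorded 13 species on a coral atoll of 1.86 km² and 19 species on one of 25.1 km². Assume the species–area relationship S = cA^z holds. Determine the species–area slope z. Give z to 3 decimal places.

0.146

Taking logs: ln S = ln c + z ln A, so z = (ln S₂ − ln S₁)/(ln A₂ − ln A₁).
z = ln(19/13) / ln(25.1/1.86) = ln(1.462) / ln(13.49) = 0.3795 / 2.6023 = 0.1458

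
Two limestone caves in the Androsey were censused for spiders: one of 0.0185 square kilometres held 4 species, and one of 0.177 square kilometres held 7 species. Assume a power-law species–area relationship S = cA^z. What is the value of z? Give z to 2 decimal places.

0.25

Taking logs: ln S = ln c + z ln A, so z = (ln S₂ − ln S₁)/(ln A₂ − ln A₁).
z = ln(7/4) / ln(0.177/0.0185) = ln(1.75) / ln(9.568) = 0.5596 / 2.2584 = 0.2478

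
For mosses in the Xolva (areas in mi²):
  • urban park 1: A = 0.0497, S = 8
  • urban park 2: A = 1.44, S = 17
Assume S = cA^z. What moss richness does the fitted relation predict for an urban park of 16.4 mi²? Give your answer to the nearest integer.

z = ln(17/8) / ln(1.44/0.0497) = 0.7538 / 3.3664 = 0.2239
c = 8 / 0.0497^0.2239 = 8 / 0.5106 = 15.67
S₃ = 15.67 × 16.4^0.2239 = 15.67 × 1.871 ≈ 29.31

29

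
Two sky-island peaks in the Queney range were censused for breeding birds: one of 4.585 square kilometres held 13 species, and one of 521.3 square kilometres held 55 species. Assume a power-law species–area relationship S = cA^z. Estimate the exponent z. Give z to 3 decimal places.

0.305

Taking logs: ln S = ln c + z ln A, so z = (ln S₂ − ln S₁)/(ln A₂ − ln A₁).
z = ln(55/13) / ln(521.3/4.585) = ln(4.231) / ln(113.7) = 1.4424 / 4.7335 = 0.3047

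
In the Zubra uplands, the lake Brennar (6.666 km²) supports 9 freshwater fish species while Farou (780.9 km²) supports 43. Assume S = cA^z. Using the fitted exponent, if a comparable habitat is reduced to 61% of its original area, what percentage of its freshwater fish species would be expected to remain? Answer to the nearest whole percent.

85%

z = ln(43/9) / ln(780.9/6.666) = 1.5640 / 4.7634 = 0.3283
S_new/S_old = (A_new/A_old)^z = 0.61^0.3283 = exp(0.3283 × -0.4943) = 0.8502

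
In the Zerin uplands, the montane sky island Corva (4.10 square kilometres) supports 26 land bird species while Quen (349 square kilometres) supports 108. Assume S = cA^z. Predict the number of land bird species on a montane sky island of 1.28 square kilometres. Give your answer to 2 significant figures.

18

z = ln(108/26) / ln(349/4.1) = 1.4240 / 4.4441 = 0.3204
c = 26 / 4.1^0.3204 = 26 / 1.572 = 16.54
S₃ = 16.54 × 1.28^0.3204 = 16.54 × 1.082 ≈ 17.9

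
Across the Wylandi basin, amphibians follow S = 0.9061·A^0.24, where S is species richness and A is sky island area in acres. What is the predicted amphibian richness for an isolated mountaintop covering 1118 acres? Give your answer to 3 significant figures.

S = 0.9061 × 1118^0.24
ln S = ln 0.9061 + 0.24 × ln 1118 = -0.0986 + 0.24 × 7.0193 = 1.5860
S = e^1.5860 ≈ 4.884

4.88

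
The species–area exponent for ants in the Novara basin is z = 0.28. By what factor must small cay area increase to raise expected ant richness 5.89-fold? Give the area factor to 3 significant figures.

563

(A₂/A₁)^0.28 = 5.89, so A₂/A₁ = 5.89^(1/0.28) = 5.89^3.571
ln(A₂/A₁) = ln 5.89 / 0.28 = 1.7733 / 0.28 = 6.3331
A₂/A₁ = e^6.3331 ≈ 562.9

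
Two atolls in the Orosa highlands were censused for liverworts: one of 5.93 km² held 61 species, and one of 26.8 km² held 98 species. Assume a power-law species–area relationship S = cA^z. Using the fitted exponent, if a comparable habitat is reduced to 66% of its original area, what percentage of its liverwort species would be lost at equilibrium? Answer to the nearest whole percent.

12%

z = ln(98/61) / ln(26.8/5.93) = 0.4741 / 1.5084 = 0.3143
S_new/S_old = (A_new/A_old)^z = 0.66^0.3143 = exp(0.3143 × -0.4155) = 0.8776
Fraction lost = 1 − 0.8776 = 0.1224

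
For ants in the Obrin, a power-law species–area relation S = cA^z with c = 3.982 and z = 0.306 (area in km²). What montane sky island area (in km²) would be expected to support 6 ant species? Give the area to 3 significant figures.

6 = 3.982 × A^0.306  ⇒  A^0.306 = 6/3.982 = 1.507
ln A = ln(1.507) / 0.306 = 0.4100 / 0.306 = 1.3398
A = e^1.3398 ≈ 3.818 km²

3.82 km²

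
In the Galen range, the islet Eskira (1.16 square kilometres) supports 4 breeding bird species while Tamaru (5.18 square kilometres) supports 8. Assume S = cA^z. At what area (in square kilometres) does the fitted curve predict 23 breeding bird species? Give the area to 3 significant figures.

z = ln(8/4) / ln(5.18/1.16) = 0.6931 / 1.4964 = 0.4632
c = 4 / 1.16^0.4632 = 4 / 1.071 = 3.734
A = (23/3.734)^(1/0.4632) ⇒ ln A = ln(6.159)/0.4632 = 3.9246
A = e^3.9246 ≈ 50.63 square kilometres

50.6 square kilometres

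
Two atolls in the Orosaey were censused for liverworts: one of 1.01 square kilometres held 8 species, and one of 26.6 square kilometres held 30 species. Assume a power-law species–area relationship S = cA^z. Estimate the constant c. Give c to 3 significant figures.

7.97

z = ln(S₂/S₁) / ln(A₂/A₁) = ln(30/8) / ln(26.6/1.01) = 1.3218 / 3.2710 = 0.4041
c = S₁ / A₁^z = 8 / 1.01^0.4041 = 8 / 1.004 = 7.968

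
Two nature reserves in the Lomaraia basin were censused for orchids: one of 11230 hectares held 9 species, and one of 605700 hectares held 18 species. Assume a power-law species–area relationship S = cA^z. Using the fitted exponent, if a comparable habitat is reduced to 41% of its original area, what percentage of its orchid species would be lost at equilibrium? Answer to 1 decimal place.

z = ln(18/9) / ln(605700/11230) = 0.6931 / 3.9878 = 0.1738
S_new/S_old = (A_new/A_old)^z = 0.41^0.1738 = exp(0.1738 × -0.8916) = 0.8564
Fraction lost = 1 − 0.8564 = 0.1436

14.4%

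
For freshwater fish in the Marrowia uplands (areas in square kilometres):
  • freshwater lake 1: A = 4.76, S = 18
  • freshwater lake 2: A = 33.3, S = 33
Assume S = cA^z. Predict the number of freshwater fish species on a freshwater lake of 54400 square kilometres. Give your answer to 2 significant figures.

330

z = ln(33/18) / ln(33.3/4.76) = 0.6061 / 1.9453 = 0.3116
c = 18 / 4.76^0.3116 = 18 / 1.626 = 11.07
S₃ = 11.07 × 54400^0.3116 = 11.07 × 29.89 ≈ 330.9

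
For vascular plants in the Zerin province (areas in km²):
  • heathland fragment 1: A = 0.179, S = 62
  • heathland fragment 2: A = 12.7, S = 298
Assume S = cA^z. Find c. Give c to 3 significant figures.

z = ln(S₂/S₁) / ln(A₂/A₁) = ln(298/62) / ln(12.7/0.179) = 1.5700 / 4.2620 = 0.3684
c = S₁ / A₁^z = 62 / 0.179^0.3684 = 62 / 0.5306 = 116.8

117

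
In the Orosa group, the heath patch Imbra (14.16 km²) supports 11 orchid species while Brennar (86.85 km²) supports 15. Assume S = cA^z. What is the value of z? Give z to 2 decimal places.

0.17

Taking logs: ln S = ln c + z ln A, so z = (ln S₂ − ln S₁)/(ln A₂ − ln A₁).
z = ln(15/11) / ln(86.85/14.16) = ln(1.364) / ln(6.133) = 0.3102 / 1.8138 = 0.1710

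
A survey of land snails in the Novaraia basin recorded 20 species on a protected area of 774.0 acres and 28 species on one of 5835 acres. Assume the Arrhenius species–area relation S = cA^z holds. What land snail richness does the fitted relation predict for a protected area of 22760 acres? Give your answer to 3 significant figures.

35.1

z = ln(28/20) / ln(5835/774) = 0.3365 / 2.0201 = 0.1666
c = 20 / 774^0.1666 = 20 / 3.028 = 6.605
S₃ = 6.605 × 22760^0.1666 = 6.605 × 5.318 ≈ 35.13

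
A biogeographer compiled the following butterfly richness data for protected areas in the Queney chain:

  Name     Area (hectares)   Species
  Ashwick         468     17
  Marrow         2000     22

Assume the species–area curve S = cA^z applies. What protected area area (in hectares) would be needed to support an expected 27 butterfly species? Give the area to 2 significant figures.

z = ln(22/17) / ln(2000/468) = 0.2578 / 1.4524 = 0.1775
c = 17 / 468^0.1775 = 17 / 2.979 = 5.707
A = (27/5.707)^(1/0.1775) ⇒ ln A = ln(4.731)/0.1775 = 8.7546
A = e^8.7546 ≈ 6340 hectares

6300 hectares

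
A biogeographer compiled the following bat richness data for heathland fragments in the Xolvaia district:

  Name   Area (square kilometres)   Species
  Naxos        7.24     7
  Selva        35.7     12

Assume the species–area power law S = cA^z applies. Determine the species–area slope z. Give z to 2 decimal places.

0.34

Taking logs: ln S = ln c + z ln A, so z = (ln S₂ − ln S₁)/(ln A₂ − ln A₁).
z = ln(12/7) / ln(35.7/7.24) = ln(1.714) / ln(4.931) = 0.5390 / 1.5955 = 0.3378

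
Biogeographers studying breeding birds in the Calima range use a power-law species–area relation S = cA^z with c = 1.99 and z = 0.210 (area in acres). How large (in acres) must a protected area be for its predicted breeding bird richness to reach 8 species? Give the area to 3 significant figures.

754 acres

8 = 1.99 × A^0.21  ⇒  A^0.21 = 8/1.99 = 4.02
ln A = ln(4.02) / 0.21 = 1.3913 / 0.21 = 6.6253
A = e^6.6253 ≈ 753.9 acres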